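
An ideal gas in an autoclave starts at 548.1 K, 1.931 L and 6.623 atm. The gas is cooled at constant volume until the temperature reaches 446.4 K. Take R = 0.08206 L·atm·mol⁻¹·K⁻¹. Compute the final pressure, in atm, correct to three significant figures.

P₂ ≈ 5.39 atm

V constant ⇒ P ∝ T: V₂ = V₁; P₂ = P₁·(T₂/T₁) = 5.394 atm.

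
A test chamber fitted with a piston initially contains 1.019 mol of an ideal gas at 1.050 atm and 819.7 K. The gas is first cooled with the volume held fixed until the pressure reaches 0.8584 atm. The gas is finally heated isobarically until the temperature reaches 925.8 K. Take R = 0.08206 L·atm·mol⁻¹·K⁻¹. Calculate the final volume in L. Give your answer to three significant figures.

From PV = nRT: V₁ = nRT₁/P₁ = 65.28 L.
V constant ⇒ P ∝ T: V₂ = V₁; T₂ = T₁·(P₂/P₁) = 670.1 K.
Isobaric, so V/T is constant: P₃ = P₂; V₃ = V₂·(T₃/T₂) = 90.18 L.

V₃ ≈ 90.2 L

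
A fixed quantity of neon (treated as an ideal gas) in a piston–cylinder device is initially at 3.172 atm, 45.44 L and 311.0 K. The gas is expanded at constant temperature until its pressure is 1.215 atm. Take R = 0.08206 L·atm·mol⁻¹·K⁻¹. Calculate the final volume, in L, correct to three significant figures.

Isothermal, so P V is constant: T₂ = T₁; V₂ = V₁·(P₁/P₂) = 118.6 L.

V₂ ≈ 119 L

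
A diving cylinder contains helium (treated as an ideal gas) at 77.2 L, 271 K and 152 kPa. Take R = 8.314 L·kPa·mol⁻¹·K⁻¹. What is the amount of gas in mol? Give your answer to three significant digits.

n ≈ 5.21 mol

PV = nRT ⇒ n = PV/(RT) = (152 × 77.2) / (8.314 × 271)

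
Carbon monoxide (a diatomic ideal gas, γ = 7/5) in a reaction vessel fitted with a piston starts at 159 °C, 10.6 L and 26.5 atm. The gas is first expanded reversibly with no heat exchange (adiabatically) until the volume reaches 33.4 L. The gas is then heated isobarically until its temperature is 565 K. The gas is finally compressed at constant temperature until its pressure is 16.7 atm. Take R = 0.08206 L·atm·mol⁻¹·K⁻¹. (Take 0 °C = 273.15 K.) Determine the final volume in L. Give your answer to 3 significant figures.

V₄ ≈ 22.0 L

Convert: T₁ = 432.1 K.
Reversible adiabatic, γ = 7/5: T₂ = T₁·(V₁/V₂)^(γ−1) = 273.1 K; P₂ = P₁·(V₁/V₂)^γ = 5.314 atm.
P constant ⇒ V ∝ T: P₃ = P₂; V₃ = V₂·(T₃/T₂) = 69.11 L.
T constant ⇒ Boyle's law P V = const: T₄ = T₃; V₄ = V₃·(P₃/P₄) = 21.99 L.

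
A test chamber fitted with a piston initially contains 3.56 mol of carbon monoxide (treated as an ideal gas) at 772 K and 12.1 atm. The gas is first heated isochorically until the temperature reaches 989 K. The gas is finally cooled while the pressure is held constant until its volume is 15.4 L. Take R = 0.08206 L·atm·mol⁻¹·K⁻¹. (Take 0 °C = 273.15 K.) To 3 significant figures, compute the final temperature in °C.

T₃ ≈ 544 °C

From PV = nRT: V₁ = nRT₁/P₁ = 18.64 L.
Isochoric, so P/T is constant: V₂ = V₁; P₂ = P₁·(T₂/T₁) = 15.50 atm.
P constant ⇒ V ∝ T: P₃ = P₂; T₃ = T₂·(V₃/V₂) = 817.2 K.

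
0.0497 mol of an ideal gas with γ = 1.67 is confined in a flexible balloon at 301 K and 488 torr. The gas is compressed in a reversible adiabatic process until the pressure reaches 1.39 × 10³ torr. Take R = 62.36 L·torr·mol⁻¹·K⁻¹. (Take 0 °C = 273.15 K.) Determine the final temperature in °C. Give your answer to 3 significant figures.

From PV = nRT: V₁ = nRT₁/P₁ = 1.912 L.
Reversible adiabatic, γ = 1.67: T₂ = T₁·(P₂/P₁)^((γ−1)/γ) = 458.1 K; V₂ = V₁·(P₁/P₂)^(1/γ) = 1.021 L.

T₂ ≈ 185 °C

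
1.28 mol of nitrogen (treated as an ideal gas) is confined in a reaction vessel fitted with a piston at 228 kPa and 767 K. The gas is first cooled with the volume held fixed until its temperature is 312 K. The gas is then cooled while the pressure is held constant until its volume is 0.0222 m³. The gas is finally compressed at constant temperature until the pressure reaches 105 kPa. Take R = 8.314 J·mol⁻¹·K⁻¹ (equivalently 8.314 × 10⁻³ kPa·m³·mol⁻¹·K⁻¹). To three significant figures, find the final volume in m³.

V₄ ≈ 0.0196 m³

From PV = nRT: V₁ = nRT₁/P₁ = 0.03580 m³.
Isochoric, so P/T is constant: V₂ = V₁; P₂ = P₁·(T₂/T₁) = 92.75 kPa.
Isobaric, so V/T is constant: P₃ = P₂; T₃ = T₂·(V₃/V₂) = 193.5 K.
Isothermal, so P V is constant: T₄ = T₃; V₄ = V₃·(P₃/P₄) = 0.01961 m³.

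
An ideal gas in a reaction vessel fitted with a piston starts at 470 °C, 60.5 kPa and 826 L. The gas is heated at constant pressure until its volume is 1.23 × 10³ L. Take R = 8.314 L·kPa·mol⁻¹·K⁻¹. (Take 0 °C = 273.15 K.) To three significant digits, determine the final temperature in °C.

Convert: T₁ = 743.1 K.
Isobaric, so V/T is constant: P₂ = P₁; T₂ = T₁·(V₂/V₁) = 1107 K.

T₂ ≈ 833 °C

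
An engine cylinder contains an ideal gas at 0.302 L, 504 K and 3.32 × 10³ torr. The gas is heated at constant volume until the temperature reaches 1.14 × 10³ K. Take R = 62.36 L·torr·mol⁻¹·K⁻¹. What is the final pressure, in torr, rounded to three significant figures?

V constant ⇒ P ∝ T: V₂ = V₁; P₂ = P₁·(T₂/T₁) = 7510 torr.

P₂ ≈ 7.51e+03 torr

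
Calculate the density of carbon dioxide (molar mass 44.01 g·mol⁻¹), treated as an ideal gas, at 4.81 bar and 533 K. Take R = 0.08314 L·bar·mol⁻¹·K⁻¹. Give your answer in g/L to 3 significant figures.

ρ ≈ 4.78 g/L

ρ = PM/(RT) = (4.81 × 44.01) / (0.08314 × 533.0)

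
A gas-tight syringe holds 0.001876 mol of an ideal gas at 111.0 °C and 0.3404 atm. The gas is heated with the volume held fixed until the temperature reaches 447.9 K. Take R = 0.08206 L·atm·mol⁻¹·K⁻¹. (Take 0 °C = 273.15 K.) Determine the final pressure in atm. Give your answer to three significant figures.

Convert: T₁ = 384.1 K.
From PV = nRT: V₁ = nRT₁/P₁ = 0.1737 L.
Isochoric, so P/T is constant: V₂ = V₁; P₂ = P₁·(T₂/T₁) = 0.3969 atm.

P₂ ≈ 0.397 atm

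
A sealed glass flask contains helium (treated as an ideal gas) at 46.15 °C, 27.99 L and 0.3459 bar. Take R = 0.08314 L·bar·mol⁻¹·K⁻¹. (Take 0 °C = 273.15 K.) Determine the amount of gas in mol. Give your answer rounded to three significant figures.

n ≈ 0.365 mol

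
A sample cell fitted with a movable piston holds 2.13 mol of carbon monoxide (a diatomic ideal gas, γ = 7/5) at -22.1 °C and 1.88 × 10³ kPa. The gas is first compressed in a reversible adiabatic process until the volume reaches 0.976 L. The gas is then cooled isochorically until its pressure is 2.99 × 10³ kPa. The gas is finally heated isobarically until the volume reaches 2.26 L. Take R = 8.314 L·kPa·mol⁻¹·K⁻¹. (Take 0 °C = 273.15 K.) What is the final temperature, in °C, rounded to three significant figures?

T₄ ≈ 108 °C

Convert: T₁ = 251.0 K.
From PV = nRT: V₁ = nRT₁/P₁ = 2.365 L.
Reversible adiabatic, γ = 7/5: T₂ = T₁·(V₁/V₂)^(γ−1) = 357.7 K; P₂ = P₁·(V₁/V₂)^γ = 6490 kPa.
V constant ⇒ P ∝ T: V₃ = V₂; T₃ = T₂·(P₃/P₂) = 164.8 K.
Isobaric, so V/T is constant: P₄ = P₃; T₄ = T₃·(V₄/V₃) = 381.6 K.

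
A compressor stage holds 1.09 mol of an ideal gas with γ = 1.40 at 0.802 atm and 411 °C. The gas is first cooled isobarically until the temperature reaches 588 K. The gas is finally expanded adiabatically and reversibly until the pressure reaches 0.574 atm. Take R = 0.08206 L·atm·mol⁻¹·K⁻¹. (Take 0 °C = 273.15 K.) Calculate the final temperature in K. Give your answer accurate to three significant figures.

T₃ ≈ 534 K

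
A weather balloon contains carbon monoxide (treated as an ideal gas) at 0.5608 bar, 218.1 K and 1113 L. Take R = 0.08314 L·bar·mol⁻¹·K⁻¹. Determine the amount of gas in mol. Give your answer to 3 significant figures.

PV = nRT ⇒ n = PV/(RT) = (0.5608 × 1113) / (0.08314 × 218.1)

n ≈ 34.4 mol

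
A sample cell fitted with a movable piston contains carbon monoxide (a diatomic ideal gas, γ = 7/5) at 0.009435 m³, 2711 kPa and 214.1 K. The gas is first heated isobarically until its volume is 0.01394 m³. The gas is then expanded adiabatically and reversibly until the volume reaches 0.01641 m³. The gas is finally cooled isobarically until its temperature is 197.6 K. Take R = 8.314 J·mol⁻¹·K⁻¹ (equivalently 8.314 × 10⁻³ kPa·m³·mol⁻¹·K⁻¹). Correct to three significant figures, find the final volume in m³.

V₄ ≈ 0.0109 m³

P constant ⇒ V ∝ T: P₂ = P₁; T₂ = T₁·(V₂/V₁) = 316.3 K.
Adiabatic (γ = 7/5), T V^(γ−1) and P V^γ constant: T₃ = T₂·(V₂/V₃)^(γ−1) = 296.3 K; P₃ = P₂·(V₂/V₃)^γ = 2157 kPa.
P constant ⇒ V ∝ T: P₄ = P₃; V₄ = V₃·(T₄/T₃) = 0.01094 m³.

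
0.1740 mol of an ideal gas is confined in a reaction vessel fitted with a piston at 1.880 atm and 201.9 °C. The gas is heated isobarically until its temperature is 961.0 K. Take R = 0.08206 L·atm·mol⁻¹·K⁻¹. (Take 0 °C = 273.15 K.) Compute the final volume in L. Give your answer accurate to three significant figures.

Convert: T₁ = 475.0 K.
From PV = nRT: V₁ = nRT₁/P₁ = 3.608 L.
P constant ⇒ V ∝ T: P₂ = P₁; V₂ = V₁·(T₂/T₁) = 7.299 L.

V₂ ≈ 7.30 L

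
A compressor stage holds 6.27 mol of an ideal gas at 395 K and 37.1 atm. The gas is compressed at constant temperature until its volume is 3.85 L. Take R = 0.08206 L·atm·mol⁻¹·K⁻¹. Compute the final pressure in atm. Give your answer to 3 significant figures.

From PV = nRT: V₁ = nRT₁/P₁ = 5.478 L.
Isothermal, so P V is constant: T₂ = T₁; P₂ = P₁·(V₁/V₂) = 52.79 atm.

P₂ ≈ 52.8 atm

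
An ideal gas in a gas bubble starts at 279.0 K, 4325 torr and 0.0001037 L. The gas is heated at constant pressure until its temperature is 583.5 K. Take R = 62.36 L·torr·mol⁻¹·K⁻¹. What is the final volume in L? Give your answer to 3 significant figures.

Isobaric, so V/T is constant: P₂ = P₁; V₂ = V₁·(T₂/T₁) = 0.0002169 L.

V₂ ≈ 0.000217 L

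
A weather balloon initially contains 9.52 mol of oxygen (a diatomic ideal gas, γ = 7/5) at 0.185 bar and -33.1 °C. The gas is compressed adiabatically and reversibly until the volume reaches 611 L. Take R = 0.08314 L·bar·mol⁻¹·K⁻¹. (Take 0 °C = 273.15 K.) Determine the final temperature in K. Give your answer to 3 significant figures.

Convert: T₁ = 240.0 K.
From PV = nRT: V₁ = nRT₁/P₁ = 1027 L.
Adiabatic (γ = 7/5), T V^(γ−1) and P V^γ constant: T₂ = T₁·(V₁/V₂)^(γ−1) = 295.5 K; P₂ = P₁·(V₁/V₂)^γ = 0.3828 bar.

T₂ ≈ 295 K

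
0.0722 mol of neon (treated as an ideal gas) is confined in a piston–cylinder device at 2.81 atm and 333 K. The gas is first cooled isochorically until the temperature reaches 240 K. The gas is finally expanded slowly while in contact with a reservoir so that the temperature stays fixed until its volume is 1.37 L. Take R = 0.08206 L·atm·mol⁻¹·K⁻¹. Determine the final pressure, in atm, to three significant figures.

P₃ ≈ 1.04 atm

From PV = nRT: V₁ = nRT₁/P₁ = 0.7021 L.
Isochoric, so P/T is constant: V₂ = V₁; P₂ = P₁·(T₂/T₁) = 2.025 atm.
Isothermal, so P V is constant: T₃ = T₂; P₃ = P₂·(V₂/V₃) = 1.038 atm.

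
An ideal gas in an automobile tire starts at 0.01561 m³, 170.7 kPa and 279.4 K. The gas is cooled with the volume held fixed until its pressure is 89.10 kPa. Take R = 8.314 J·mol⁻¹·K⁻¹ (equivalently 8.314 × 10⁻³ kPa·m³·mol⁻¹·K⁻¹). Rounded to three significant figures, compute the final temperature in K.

T₂ ≈ 146 K

V constant ⇒ P ∝ T: V₂ = V₁; T₂ = T₁·(P₂/P₁) = 145.8 K.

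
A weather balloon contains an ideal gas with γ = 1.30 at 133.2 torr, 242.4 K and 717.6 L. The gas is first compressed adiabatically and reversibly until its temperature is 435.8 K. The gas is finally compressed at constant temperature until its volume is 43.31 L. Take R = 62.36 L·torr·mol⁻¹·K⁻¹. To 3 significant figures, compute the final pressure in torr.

P₃ ≈ 3.97e+03 torr

Adiabatic (γ = 1.30), T V^(γ−1) and P V^γ constant: P₂ = P₁·(T₂/T₁)^(γ/(γ−1)) = 1692 torr; V₂ = V₁·(T₁/T₂)^(1/(γ−1)) = 101.6 L.
Isothermal, so P V is constant: T₃ = T₂; P₃ = P₂·(V₂/V₃) = 3968 torr.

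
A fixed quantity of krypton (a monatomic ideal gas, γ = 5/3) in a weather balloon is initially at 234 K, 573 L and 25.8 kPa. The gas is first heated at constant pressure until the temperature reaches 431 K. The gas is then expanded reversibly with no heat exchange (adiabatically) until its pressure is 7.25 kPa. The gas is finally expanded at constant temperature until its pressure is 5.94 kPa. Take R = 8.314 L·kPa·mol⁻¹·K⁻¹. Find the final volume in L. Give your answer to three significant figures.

V₄ ≈ 2.76e+03 L

Isobaric, so V/T is constant: P₂ = P₁; V₂ = V₁·(T₂/T₁) = 1055 L.
Adiabatic (γ = 5/3), T V^(γ−1) and P V^γ constant: T₃ = T₂·(P₃/P₂)^((γ−1)/γ) = 259.4 K; V₃ = V₂·(P₂/P₃)^(1/γ) = 2260 L.
T constant ⇒ Boyle's law P V = const: T₄ = T₃; V₄ = V₃·(P₃/P₄) = 2759 L.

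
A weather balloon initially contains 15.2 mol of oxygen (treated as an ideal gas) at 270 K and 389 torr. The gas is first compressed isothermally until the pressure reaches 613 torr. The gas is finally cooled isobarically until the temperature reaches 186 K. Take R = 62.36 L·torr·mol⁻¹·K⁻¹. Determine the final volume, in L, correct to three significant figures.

V₃ ≈ 288 L

From PV = nRT: V₁ = nRT₁/P₁ = 657.9 L.
T constant ⇒ Boyle's law P V = const: T₂ = T₁; V₂ = V₁·(P₁/P₂) = 417.5 L.
P constant ⇒ V ∝ T: P₃ = P₂; V₃ = V₂·(T₃/T₂) = 287.6 L.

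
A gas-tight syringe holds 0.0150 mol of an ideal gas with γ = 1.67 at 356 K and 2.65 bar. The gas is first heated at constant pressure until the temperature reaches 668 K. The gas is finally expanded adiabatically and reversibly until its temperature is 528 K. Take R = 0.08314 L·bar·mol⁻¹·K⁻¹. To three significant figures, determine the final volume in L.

From PV = nRT: V₁ = nRT₁/P₁ = 0.1675 L.
Isobaric, so V/T is constant: P₂ = P₁; V₂ = V₁·(T₂/T₁) = 0.3144 L.
Reversible adiabatic, γ = 1.67: P₃ = P₂·(T₃/T₂)^(γ/(γ−1)) = 1.475 bar; V₃ = V₂·(T₂/T₃)^(1/(γ−1)) = 0.4466 L.

V₃ ≈ 0.447 L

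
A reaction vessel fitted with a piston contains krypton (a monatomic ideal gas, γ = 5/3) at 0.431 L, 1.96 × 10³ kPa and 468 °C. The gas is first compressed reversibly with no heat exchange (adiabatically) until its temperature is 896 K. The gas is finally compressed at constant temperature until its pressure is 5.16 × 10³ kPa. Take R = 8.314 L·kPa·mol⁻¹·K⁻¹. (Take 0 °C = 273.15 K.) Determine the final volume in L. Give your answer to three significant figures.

V₃ ≈ 0.198 L

Convert: T₁ = 741.1 K.
Adiabatic (γ = 5/3), T V^(γ−1) and P V^γ constant: P₂ = P₁·(T₂/T₁)^(γ/(γ−1)) = 3150 kPa; V₂ = V₁·(T₁/T₂)^(1/(γ−1)) = 0.3242 L.
Isothermal, so P V is constant: T₃ = T₂; V₃ = V₂·(P₂/P₃) = 0.1979 L.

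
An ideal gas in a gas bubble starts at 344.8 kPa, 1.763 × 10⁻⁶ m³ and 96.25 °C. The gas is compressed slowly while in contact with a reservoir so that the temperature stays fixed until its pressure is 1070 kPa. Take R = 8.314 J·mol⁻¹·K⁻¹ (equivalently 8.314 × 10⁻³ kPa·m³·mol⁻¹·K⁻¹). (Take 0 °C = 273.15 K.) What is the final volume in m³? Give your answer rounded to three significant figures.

Convert: T₁ = 369.4 K.
T constant ⇒ Boyle's law P V = const: T₂ = T₁; V₂ = V₁·(P₁/P₂) = 5.681e-07 m³.

V₂ ≈ 5.68e-07 m³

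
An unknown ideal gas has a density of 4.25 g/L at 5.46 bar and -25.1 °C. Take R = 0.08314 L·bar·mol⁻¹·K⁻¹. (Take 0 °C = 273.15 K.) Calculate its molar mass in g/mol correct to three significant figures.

ρ = PM/(RT) ⇒ M = ρRT/P = (4.25 × 0.08314 × 248.0) / 5.46

M ≈ 16.1 g/mol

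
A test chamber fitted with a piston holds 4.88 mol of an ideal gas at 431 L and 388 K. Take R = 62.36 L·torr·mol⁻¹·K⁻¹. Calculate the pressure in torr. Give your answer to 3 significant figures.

PV = nRT ⇒ P = nRT/V = (4.88 × 62.36 × 388) / 431

P ≈ 274 torr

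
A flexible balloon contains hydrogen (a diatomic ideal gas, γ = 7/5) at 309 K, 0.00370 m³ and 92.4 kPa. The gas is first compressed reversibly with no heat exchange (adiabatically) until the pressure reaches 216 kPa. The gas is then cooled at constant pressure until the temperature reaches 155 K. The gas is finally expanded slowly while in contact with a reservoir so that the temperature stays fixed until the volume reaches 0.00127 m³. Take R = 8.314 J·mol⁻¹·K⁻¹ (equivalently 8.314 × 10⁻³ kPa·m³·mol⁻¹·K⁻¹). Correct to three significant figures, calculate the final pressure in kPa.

Adiabatic (γ = 7/5), T V^(γ−1) and P V^γ constant: T₂ = T₁·(P₂/P₁)^((γ−1)/γ) = 393.8 K; V₂ = V₁·(P₁/P₂)^(1/γ) = 0.002017 m³.
Isobaric, so V/T is constant: P₃ = P₂; V₃ = V₂·(T₃/T₂) = 0.0007940 m³.
T constant ⇒ Boyle's law P V = const: T₄ = T₃; P₄ = P₃·(V₃/V₄) = 135.0 kPa.

P₄ ≈ 135 kPa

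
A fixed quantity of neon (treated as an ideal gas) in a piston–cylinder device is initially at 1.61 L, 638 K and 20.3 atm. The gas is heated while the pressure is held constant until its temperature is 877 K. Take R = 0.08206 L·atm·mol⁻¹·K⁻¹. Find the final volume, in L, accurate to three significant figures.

Isobaric, so V/T is constant: P₂ = P₁; V₂ = V₁·(T₂/T₁) = 2.213 L.

V₂ ≈ 2.21 L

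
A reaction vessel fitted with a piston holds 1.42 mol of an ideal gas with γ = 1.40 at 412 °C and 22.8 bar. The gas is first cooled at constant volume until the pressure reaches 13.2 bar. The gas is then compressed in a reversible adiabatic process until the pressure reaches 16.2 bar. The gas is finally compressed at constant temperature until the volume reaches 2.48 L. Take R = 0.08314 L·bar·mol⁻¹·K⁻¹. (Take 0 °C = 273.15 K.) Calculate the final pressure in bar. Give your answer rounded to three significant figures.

Convert: T₁ = 685.1 K.
From PV = nRT: V₁ = nRT₁/P₁ = 3.548 L.
Isochoric, so P/T is constant: V₂ = V₁; T₂ = T₁·(P₂/P₁) = 396.7 K.
Adiabatic (γ = 1.40), T V^(γ−1) and P V^γ constant: T₃ = T₂·(P₃/P₂)^((γ−1)/γ) = 420.6 K; V₃ = V₂·(P₂/P₃)^(1/γ) = 3.065 L.
T constant ⇒ Boyle's law P V = const: T₄ = T₃; P₄ = P₃·(V₃/V₄) = 20.02 bar.

P₄ ≈ 20.0 bar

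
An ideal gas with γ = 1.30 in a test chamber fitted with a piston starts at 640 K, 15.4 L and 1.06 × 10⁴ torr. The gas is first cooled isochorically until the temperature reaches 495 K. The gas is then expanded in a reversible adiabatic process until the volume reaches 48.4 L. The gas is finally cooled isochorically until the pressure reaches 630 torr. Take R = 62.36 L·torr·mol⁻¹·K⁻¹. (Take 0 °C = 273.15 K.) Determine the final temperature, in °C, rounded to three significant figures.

V constant ⇒ P ∝ T: V₂ = V₁; P₂ = P₁·(T₂/T₁) = 8198 torr.
Adiabatic (γ = 1.30), T V^(γ−1) and P V^γ constant: T₃ = T₂·(V₂/V₃)^(γ−1) = 351.1 K; P₃ = P₂·(V₂/V₃)^γ = 1850 torr.
Isochoric, so P/T is constant: V₄ = V₃; T₄ = T₃·(P₄/P₃) = 119.5 K.

T₄ ≈ -154 °C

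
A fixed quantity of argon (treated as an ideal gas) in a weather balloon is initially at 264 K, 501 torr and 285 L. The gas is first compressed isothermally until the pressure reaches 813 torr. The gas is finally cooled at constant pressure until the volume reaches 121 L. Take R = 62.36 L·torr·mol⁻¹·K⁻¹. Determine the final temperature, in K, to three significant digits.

T₃ ≈ 182 K

Isothermal, so P V is constant: T₂ = T₁; V₂ = V₁·(P₁/P₂) = 175.6 L.
Isobaric, so V/T is constant: P₃ = P₂; T₃ = T₂·(V₃/V₂) = 181.9 K.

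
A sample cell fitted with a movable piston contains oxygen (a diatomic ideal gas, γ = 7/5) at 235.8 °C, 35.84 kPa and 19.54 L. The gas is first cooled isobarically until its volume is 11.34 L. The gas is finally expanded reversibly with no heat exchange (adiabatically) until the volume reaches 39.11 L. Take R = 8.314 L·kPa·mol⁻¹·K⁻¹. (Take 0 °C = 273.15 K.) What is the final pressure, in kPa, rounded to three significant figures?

P₃ ≈ 6.33 kPa

Convert: T₁ = 508.9 K.
Isobaric, so V/T is constant: P₂ = P₁; T₂ = T₁·(V₂/V₁) = 295.4 K.
Adiabatic (γ = 7/5), T V^(γ−1) and P V^γ constant: T₃ = T₂·(V₂/V₃)^(γ−1) = 180.0 K; P₃ = P₂·(V₂/V₃)^γ = 6.333 kPa.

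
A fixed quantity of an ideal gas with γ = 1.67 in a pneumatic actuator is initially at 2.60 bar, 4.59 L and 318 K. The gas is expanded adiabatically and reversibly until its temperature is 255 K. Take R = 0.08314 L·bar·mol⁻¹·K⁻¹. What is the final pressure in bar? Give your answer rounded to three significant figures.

Adiabatic (γ = 1.67), T V^(γ−1) and P V^γ constant: P₂ = P₁·(T₂/T₁)^(γ/(γ−1)) = 1.500 bar; V₂ = V₁·(T₁/T₂)^(1/(γ−1)) = 6.382 L.

P₂ ≈ 1.50 bar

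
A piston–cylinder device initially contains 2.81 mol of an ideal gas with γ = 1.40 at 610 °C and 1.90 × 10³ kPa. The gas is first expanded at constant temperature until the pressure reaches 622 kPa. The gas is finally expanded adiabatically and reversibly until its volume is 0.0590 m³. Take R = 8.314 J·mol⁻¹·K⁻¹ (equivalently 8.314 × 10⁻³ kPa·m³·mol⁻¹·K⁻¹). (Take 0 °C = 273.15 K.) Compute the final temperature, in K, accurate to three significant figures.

Convert: T₁ = 883.1 K.
From PV = nRT: V₁ = nRT₁/P₁ = 0.01086 m³.
Isothermal, so P V is constant: T₂ = T₁; V₂ = V₁·(P₁/P₂) = 0.03317 m³.
Adiabatic (γ = 1.40), T V^(γ−1) and P V^γ constant: T₃ = T₂·(V₂/V₃)^(γ−1) = 701.5 K; P₃ = P₂·(V₂/V₃)^γ = 277.8 kPa.

T₃ ≈ 701 K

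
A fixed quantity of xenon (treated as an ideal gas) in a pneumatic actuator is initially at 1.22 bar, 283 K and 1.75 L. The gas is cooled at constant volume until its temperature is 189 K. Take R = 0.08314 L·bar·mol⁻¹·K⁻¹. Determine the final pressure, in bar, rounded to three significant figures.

P₂ ≈ 0.815 bar

V constant ⇒ P ∝ T: V₂ = V₁; P₂ = P₁·(T₂/T₁) = 0.8148 bar.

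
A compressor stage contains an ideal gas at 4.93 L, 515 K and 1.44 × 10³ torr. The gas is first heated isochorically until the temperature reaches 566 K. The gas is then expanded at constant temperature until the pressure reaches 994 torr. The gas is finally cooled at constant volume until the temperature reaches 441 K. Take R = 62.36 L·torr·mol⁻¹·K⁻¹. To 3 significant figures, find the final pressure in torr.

P₄ ≈ 774 torr

V constant ⇒ P ∝ T: V₂ = V₁; P₂ = P₁·(T₂/T₁) = 1583 torr.
Isothermal, so P V is constant: T₃ = T₂; V₃ = V₂·(P₂/P₃) = 7.849 L.
V constant ⇒ P ∝ T: V₄ = V₃; P₄ = P₃·(T₄/T₃) = 774.5 torr.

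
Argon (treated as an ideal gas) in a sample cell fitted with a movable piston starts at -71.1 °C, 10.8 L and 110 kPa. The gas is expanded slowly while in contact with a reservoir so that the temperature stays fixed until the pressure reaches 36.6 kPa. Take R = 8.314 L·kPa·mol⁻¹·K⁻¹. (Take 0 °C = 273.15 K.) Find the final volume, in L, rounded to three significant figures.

V₂ ≈ 32.5 L

Convert: T₁ = 202.0 K.
T constant ⇒ Boyle's law P V = const: T₂ = T₁; V₂ = V₁·(P₁/P₂) = 32.46 L.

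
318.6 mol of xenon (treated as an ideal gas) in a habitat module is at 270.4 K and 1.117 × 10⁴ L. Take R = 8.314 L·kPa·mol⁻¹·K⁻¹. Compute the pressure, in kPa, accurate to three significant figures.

P ≈ 64.1 kPa

PV = nRT ⇒ P = nRT/V = (318.6 × 8.314 × 270.4) / 1.117e+04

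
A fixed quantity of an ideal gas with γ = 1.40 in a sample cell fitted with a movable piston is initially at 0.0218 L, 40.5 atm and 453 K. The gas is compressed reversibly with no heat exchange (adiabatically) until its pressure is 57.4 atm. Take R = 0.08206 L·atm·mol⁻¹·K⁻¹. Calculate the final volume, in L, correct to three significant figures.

Reversible adiabatic, γ = 1.40: T₂ = T₁·(P₂/P₁)^((γ−1)/γ) = 500.5 K; V₂ = V₁·(P₁/P₂)^(1/γ) = 0.01699 L.

V₂ ≈ 0.0170 L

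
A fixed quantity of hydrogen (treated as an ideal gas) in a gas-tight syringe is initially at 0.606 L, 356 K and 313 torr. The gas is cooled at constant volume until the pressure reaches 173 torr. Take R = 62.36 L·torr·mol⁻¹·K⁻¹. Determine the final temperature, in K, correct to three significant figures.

T₂ ≈ 197 K

Isochoric, so P/T is constant: V₂ = V₁; T₂ = T₁·(P₂/P₁) = 196.8 K.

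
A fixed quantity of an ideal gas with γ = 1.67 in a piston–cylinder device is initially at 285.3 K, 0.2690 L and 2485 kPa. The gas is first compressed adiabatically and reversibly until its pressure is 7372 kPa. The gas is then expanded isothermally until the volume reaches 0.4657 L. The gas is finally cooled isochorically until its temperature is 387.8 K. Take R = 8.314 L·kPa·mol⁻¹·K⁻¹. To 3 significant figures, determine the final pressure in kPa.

P₄ ≈ 1.95e+03 kPa

Reversible adiabatic, γ = 1.67: T₂ = T₁·(P₂/P₁)^((γ−1)/γ) = 441.3 K; V₂ = V₁·(P₁/P₂)^(1/γ) = 0.1403 L.
T constant ⇒ Boyle's law P V = const: T₃ = T₂; P₃ = P₂·(V₂/V₃) = 2220 kPa.
V constant ⇒ P ∝ T: V₄ = V₃; P₄ = P₃·(T₄/T₃) = 1951 kPa.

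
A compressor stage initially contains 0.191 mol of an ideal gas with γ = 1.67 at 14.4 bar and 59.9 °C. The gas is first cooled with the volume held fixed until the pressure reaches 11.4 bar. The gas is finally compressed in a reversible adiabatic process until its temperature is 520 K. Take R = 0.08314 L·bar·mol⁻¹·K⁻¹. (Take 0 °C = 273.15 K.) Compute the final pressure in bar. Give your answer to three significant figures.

Convert: T₁ = 333.0 K.
From PV = nRT: V₁ = nRT₁/P₁ = 0.3673 L.
Isochoric, so P/T is constant: V₂ = V₁; T₂ = T₁·(P₂/P₁) = 263.7 K.
Adiabatic (γ = 1.67), T V^(γ−1) and P V^γ constant: P₃ = P₂·(T₃/T₂)^(γ/(γ−1)) = 61.96 bar; V₃ = V₂·(T₂/T₃)^(1/(γ−1)) = 0.1333 L.

P₃ ≈ 62.0 bar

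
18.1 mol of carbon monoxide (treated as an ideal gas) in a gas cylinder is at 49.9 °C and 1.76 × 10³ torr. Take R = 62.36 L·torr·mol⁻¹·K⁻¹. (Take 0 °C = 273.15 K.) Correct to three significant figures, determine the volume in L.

V ≈ 207 L

Convert: T = 323.05 K.
PV = nRT ⇒ V = nRT/P = (18.1 × 62.36 × 323.05) / 1.76e+03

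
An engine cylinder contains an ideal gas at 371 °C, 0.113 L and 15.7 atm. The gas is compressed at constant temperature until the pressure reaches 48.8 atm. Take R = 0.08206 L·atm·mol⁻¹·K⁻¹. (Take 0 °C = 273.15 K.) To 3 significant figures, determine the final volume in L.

V₂ ≈ 0.0364 L

Convert: T₁ = 644.1 K.
T constant ⇒ Boyle's law P V = const: T₂ = T₁; V₂ = V₁·(P₁/P₂) = 0.03635 L.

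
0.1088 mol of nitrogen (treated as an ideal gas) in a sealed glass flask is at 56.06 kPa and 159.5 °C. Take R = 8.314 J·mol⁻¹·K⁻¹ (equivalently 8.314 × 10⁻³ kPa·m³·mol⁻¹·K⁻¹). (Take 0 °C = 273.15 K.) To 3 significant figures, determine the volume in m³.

V ≈ 0.00698 m³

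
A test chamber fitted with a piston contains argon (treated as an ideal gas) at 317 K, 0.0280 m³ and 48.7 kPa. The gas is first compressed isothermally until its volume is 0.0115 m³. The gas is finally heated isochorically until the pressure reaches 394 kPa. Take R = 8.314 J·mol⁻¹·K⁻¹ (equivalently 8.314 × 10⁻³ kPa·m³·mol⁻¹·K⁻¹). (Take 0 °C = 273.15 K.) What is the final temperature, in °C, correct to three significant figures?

Isothermal, so P V is constant: T₂ = T₁; P₂ = P₁·(V₁/V₂) = 118.6 kPa.
Isochoric, so P/T is constant: V₃ = V₂; T₃ = T₂·(P₃/P₂) = 1053 K.

T₃ ≈ 780 °C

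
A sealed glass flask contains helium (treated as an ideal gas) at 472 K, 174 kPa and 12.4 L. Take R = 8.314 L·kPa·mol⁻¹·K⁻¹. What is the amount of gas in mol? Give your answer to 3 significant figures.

n ≈ 0.550 mol

PV = nRT ⇒ n = PV/(RT) = (174 × 12.4) / (8.314 × 472)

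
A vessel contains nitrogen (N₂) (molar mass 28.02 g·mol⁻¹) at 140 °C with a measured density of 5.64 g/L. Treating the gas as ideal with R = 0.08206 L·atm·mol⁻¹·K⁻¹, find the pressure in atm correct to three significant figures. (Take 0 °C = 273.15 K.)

ρ = PM/(RT) ⇒ P = ρRT/M = (5.64 × 0.08206 × 413.1) / 28.02

P ≈ 6.82 atm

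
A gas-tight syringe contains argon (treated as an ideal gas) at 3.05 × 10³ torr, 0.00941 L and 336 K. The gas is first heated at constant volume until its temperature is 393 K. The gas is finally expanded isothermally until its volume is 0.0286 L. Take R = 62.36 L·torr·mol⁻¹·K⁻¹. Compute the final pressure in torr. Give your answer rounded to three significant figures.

P₃ ≈ 1.17e+03 torr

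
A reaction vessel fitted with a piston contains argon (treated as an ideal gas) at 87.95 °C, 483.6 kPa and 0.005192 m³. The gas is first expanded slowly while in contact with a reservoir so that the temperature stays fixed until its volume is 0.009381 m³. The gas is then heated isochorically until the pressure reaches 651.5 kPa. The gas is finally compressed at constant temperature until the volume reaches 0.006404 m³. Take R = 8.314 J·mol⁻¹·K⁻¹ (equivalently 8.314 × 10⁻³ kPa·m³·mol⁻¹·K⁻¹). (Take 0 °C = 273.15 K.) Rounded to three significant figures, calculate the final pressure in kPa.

P₄ ≈ 954 kPa

Convert: T₁ = 361.1 K.
Isothermal, so P V is constant: T₂ = T₁; P₂ = P₁·(V₁/V₂) = 267.7 kPa.
V constant ⇒ P ∝ T: V₃ = V₂; T₃ = T₂·(P₃/P₂) = 879.0 K.
Isothermal, so P V is constant: T₄ = T₃; P₄ = P₃·(V₃/V₄) = 954.4 kPa.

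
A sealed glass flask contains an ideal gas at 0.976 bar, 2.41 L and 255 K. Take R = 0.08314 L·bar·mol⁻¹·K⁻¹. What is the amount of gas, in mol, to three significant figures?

PV = nRT ⇒ n = PV/(RT) = (0.976 × 2.41) / (0.08314 × 255)

n ≈ 0.111 mol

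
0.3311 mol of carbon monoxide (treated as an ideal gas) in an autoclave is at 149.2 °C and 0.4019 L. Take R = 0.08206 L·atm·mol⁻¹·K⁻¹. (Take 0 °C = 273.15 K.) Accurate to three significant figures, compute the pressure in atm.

P ≈ 28.6 atm

Convert: T = 422.35 K.
PV = nRT ⇒ P = nRT/V = (0.3311 × 0.08206 × 422.35) / 0.4019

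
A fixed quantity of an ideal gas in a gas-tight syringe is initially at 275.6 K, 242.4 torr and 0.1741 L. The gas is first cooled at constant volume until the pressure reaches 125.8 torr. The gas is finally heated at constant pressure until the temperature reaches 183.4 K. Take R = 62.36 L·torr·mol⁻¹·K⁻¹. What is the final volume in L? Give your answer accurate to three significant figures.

Isochoric, so P/T is constant: V₂ = V₁; T₂ = T₁·(P₂/P₁) = 143.0 K.
P constant ⇒ V ∝ T: P₃ = P₂; V₃ = V₂·(T₃/T₂) = 0.2232 L.

V₃ ≈ 0.223 L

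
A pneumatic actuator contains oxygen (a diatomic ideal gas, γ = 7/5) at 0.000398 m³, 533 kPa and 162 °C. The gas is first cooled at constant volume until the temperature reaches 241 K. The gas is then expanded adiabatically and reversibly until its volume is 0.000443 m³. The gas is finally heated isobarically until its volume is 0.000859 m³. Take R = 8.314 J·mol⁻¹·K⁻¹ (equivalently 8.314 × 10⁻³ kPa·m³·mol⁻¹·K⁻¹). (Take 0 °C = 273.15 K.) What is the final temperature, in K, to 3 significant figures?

T₄ ≈ 448 K

Convert: T₁ = 435.1 K.
V constant ⇒ P ∝ T: V₂ = V₁; P₂ = P₁·(T₂/T₁) = 295.2 kPa.
Adiabatic (γ = 7/5), T V^(γ−1) and P V^γ constant: T₃ = T₂·(V₂/V₃)^(γ−1) = 230.9 K; P₃ = P₂·(V₂/V₃)^γ = 254.1 kPa.
P constant ⇒ V ∝ T: P₄ = P₃; T₄ = T₃·(V₄/V₃) = 447.7 K.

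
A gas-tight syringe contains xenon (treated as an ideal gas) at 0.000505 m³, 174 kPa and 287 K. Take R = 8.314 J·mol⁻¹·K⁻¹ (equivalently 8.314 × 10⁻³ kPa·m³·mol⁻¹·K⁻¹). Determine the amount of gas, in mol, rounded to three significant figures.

n ≈ 0.0368 mol

PV = nRT ⇒ n = PV/(RT) = (174 × 0.000505) / (8.314 × 10⁻³ × 287)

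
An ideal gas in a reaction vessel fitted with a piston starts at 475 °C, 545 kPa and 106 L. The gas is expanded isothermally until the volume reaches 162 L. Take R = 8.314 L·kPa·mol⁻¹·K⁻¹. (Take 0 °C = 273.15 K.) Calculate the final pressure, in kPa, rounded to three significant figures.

Convert: T₁ = 748.1 K.
T constant ⇒ Boyle's law P V = const: T₂ = T₁; P₂ = P₁·(V₁/V₂) = 356.6 kPa.

P₂ ≈ 357 kPa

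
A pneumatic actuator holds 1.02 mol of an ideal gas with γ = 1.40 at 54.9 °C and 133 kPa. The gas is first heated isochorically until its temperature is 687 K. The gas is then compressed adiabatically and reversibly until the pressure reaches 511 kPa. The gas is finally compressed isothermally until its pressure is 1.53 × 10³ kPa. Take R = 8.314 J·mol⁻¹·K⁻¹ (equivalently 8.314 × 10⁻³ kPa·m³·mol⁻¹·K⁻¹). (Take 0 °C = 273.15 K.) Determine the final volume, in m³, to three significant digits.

Convert: T₁ = 328.0 K.
From PV = nRT: V₁ = nRT₁/P₁ = 0.02092 m³.
Isochoric, so P/T is constant: V₂ = V₁; P₂ = P₁·(T₂/T₁) = 278.5 kPa.
Reversible adiabatic, γ = 1.40: T₃ = T₂·(P₃/P₂)^((γ−1)/γ) = 817.1 K; V₃ = V₂·(P₂/P₃)^(1/γ) = 0.01356 m³.
Isothermal, so P V is constant: T₄ = T₃; V₄ = V₃·(P₃/P₄) = 0.004529 m³.

V₄ ≈ 0.00453 m³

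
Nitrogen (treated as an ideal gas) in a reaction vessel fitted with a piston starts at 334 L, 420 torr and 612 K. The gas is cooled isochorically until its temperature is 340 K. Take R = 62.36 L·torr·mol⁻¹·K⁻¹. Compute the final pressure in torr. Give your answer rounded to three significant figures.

V constant ⇒ P ∝ T: V₂ = V₁; P₂ = P₁·(T₂/T₁) = 233.3 torr.

P₂ ≈ 233 torr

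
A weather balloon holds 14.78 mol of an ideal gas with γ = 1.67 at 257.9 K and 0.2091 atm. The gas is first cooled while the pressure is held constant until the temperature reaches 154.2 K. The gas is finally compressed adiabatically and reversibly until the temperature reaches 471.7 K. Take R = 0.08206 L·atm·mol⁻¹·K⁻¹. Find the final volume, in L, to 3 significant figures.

V₃ ≈ 169 L

From PV = nRT: V₁ = nRT₁/P₁ = 1496 L.
P constant ⇒ V ∝ T: P₂ = P₁; V₂ = V₁·(T₂/T₁) = 894.4 L.
Adiabatic (γ = 1.67), T V^(γ−1) and P V^γ constant: P₃ = P₂·(T₃/T₂)^(γ/(γ−1)) = 3.394 atm; V₃ = V₂·(T₂/T₃)^(1/(γ−1)) = 168.6 L.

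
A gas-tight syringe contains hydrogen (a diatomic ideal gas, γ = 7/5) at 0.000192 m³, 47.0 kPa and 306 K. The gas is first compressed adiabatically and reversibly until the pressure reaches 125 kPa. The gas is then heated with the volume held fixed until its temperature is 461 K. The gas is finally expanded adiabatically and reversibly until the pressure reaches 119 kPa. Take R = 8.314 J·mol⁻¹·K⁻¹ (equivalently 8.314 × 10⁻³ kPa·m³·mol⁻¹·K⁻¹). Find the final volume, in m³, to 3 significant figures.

Adiabatic (γ = 7/5), T V^(γ−1) and P V^γ constant: T₂ = T₁·(P₂/P₁)^((γ−1)/γ) = 404.7 K; V₂ = V₁·(P₁/P₂)^(1/γ) = 9.547e-05 m³.
Isochoric, so P/T is constant: V₃ = V₂; P₃ = P₂·(T₃/T₂) = 142.4 kPa.
Reversible adiabatic, γ = 7/5: T₄ = T₃·(P₄/P₃)^((γ−1)/γ) = 437.9 K; V₄ = V₃·(P₃/P₄)^(1/γ) = 0.0001085 m³.

V₄ ≈ 0.000109 m³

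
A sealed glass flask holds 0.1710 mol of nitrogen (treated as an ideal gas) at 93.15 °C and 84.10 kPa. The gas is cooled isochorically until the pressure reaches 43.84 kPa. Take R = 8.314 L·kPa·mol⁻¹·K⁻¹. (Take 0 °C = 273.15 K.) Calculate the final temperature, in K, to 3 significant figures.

T₂ ≈ 191 K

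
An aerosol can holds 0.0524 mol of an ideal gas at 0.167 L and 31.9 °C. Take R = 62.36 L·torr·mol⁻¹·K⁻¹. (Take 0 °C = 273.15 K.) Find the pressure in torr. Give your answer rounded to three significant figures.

P ≈ 5.97e+03 torr

Convert: T = 305.05 K.
PV = nRT ⇒ P = nRT/V = (0.0524 × 62.36 × 305.05) / 0.167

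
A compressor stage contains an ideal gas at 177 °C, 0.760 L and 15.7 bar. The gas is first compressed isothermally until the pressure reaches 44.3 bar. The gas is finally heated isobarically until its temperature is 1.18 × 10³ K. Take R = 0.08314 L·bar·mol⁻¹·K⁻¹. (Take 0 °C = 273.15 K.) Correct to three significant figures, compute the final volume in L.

V₃ ≈ 0.706 L

Convert: T₁ = 450.1 K.
Isothermal, so P V is constant: T₂ = T₁; V₂ = V₁·(P₁/P₂) = 0.2693 L.
Isobaric, so V/T is constant: P₃ = P₂; V₃ = V₂·(T₃/T₂) = 0.7060 L.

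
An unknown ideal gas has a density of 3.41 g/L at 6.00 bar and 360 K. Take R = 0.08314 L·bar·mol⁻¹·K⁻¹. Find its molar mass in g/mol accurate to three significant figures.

M ≈ 17.0 g/mol

ρ = PM/(RT) ⇒ M = ρRT/P = (3.41 × 0.08314 × 360.0) / 6.00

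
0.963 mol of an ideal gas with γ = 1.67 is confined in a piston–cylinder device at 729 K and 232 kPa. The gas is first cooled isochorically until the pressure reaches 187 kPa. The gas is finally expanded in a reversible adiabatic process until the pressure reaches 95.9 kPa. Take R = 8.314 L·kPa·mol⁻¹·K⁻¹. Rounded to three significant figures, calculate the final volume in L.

From PV = nRT: V₁ = nRT₁/P₁ = 25.16 L.
V constant ⇒ P ∝ T: V₂ = V₁; T₂ = T₁·(P₂/P₁) = 587.6 K.
Adiabatic (γ = 1.67), T V^(γ−1) and P V^γ constant: T₃ = T₂·(P₃/P₂)^((γ−1)/γ) = 449.5 K; V₃ = V₂·(P₂/P₃)^(1/γ) = 37.53 L.

V₃ ≈ 37.5 L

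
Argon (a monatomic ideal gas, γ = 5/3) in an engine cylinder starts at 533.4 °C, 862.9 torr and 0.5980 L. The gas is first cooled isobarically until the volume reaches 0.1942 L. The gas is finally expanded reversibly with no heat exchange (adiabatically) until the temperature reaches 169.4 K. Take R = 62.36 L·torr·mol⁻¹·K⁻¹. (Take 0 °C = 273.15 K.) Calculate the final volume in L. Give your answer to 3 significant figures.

V₃ ≈ 0.373 L

Convert: T₁ = 806.5 K.
Isobaric, so V/T is constant: P₂ = P₁; T₂ = T₁·(V₂/V₁) = 261.9 K.
Adiabatic (γ = 5/3), T V^(γ−1) and P V^γ constant: P₃ = P₂·(T₃/T₂)^(γ/(γ−1)) = 290.3 torr; V₃ = V₂·(T₂/T₃)^(1/(γ−1)) = 0.3734 L.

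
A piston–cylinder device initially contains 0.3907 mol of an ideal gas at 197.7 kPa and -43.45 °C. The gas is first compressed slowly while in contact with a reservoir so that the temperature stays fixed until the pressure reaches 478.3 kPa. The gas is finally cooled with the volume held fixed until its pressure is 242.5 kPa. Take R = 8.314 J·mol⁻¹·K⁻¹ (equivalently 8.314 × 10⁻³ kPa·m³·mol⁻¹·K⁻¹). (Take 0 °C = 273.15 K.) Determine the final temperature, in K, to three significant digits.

T₃ ≈ 116 K

Convert: T₁ = 229.7 K.
From PV = nRT: V₁ = nRT₁/P₁ = 0.003774 m³.
Isothermal, so P V is constant: T₂ = T₁; V₂ = V₁·(P₁/P₂) = 0.001560 m³.
Isochoric, so P/T is constant: V₃ = V₂; T₃ = T₂·(P₃/P₂) = 116.5 K.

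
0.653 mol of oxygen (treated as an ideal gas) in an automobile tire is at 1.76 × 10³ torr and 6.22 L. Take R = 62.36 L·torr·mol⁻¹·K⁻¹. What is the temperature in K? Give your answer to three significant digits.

PV = nRT ⇒ T = PV/(nR) = (1.76e+03 × 6.22) / (0.653 × 62.36)

T ≈ 269 K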